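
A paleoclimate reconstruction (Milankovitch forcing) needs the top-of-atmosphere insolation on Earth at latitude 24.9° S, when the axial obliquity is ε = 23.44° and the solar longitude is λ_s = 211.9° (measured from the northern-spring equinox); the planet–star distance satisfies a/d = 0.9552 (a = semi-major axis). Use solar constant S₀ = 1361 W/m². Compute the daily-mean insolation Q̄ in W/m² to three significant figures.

Q̄ ≈ 407 W/m²

Solar declination: sin δ = sin ε · sin λ_s = sin 23.44° × sin 211.9° = -0.21021, so δ = -12.134°.
cos H₀ = −tan(-24.9°) tan(-12.134°) = -0.0998, H₀ = 1.6708 rad.
Bracket: H₀ sin φ sin δ + cos φ cos δ sin H₀ = 1.6708×-0.42104×-0.21021 + 0.90704×0.97766×0.99501 = 0.147877 + 0.882352 = 1.030229.
Inverse-square distance factor (a/d)² = 0.9552² = 0.912407.
Q̄ = (S₀/π) × 0.912407 × [bracket] = (1361/π) × 0.912407 × 1.030229 = 407.2 W/m².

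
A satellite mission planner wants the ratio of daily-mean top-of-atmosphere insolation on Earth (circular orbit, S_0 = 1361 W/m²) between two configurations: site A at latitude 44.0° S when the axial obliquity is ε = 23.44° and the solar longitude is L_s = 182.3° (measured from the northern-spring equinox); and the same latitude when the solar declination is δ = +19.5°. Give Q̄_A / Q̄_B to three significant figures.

Q̄_A / Q̄_B ≈ 2.08

— Configuration A (ϕ=-44.0°):
Solar declination: sin δ = sin ε · sin L_s = sin 23.44° × sin 182.3° = -0.01596, so δ = -0.915°.
cos h₀ = −tan(-44.0°) tan(-0.915°) = -0.0154, h₀ = 1.5862 rad.
Bracket: h₀ sin ϕ sin δ + cos ϕ cos δ sin h₀ = 1.5862×-0.69466×-0.01596 + 0.71934×0.99987×0.99988 = 0.017586 + 0.719160 = 0.736746.
Q̄ = (S_0/π) × [bracket] = (1361/π) × 0.736746 = 319.17 W/m².
— Configuration B (ϕ=-44.0°):
cos h₀ = −tan(-44.0°) tan(+19.500°) = 0.3420, h₀ = 1.2218 rad.
Bracket: h₀ sin ϕ sin δ + cos ϕ cos δ sin h₀ = 1.2218×-0.69466×0.33381 + 0.71934×0.94264×0.93971 = -0.283316 + 0.637197 = 0.353881.
Q̄ = (S_0/π) × [bracket] = (1361/π) × 0.353881 = 153.31 W/m².
Ratio Q̄_A / Q̄_B = 319.17 / 153.31 = 2.082.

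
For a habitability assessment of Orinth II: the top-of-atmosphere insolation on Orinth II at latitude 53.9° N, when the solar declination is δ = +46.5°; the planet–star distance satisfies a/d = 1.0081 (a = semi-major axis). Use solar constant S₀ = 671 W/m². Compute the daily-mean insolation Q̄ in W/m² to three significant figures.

Q̄ ≈ 400 W/m²

cos H₀ = −tan(+53.9°) tan(+46.500°) = -1.4451 ≤ −1 ⇒ polar day, H₀ = π.
Bracket: H₀ sin φ sin δ + cos φ cos δ sin H₀ = 3.1416×0.80799×0.72537 + 0.58920×0.68835×0.00000 = 1.841266 + 0.000000 = 1.841266.
Inverse-square distance factor (a/d)² = 1.0081² = 1.016266.
Q̄ = (S₀/π) × 1.016266 × [bracket] = (671/π) × 1.016266 × 1.841266 = 399.7 W/m².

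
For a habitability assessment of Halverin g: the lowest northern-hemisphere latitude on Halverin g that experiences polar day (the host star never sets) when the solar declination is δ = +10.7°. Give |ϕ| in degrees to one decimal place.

|ϕ| = 79.3°

Polar day requires cos h₀ = −tan ϕ tan δ ≤ −1, i.e. tan ϕ tan δ ≥ 1.
The boundary is |tan ϕ| · |tan δ| = 1, so |ϕ| = 90° − |δ| = 90° − 10.7° = 79.3° in the northern hemisphere.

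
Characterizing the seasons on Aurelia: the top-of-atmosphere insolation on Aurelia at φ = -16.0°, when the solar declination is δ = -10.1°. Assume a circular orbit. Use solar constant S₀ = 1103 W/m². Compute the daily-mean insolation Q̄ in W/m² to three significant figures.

cos H₀ = −tan(-16.0°) tan(-10.100°) = -0.0511, H₀ = 1.6219 rad.
Bracket: H₀ sin φ sin δ + cos φ cos δ sin H₀ = 1.6219×-0.27564×-0.17537 + 0.96126×0.98450×0.99869 = 0.078401 + 0.945121 = 1.023522.
Q̄ = (S₀/π) × [bracket] = (1103/π) × 1.023522 = 359.4 W/m².

Q̄ ≈ 359 W/m²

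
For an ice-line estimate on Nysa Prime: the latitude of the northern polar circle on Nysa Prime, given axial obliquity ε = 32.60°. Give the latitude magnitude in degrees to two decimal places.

The polar circle is the lowest latitude that experiences at least one full rotation of continuous daylight at the northern-summer solstice; it lies at |φ| = 90° − ε = 90° − 32.60° = 57.40°.

57.40°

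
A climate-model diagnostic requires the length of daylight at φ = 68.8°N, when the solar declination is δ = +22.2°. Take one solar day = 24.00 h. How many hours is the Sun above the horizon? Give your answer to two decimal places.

24.00 h

Sunrise equation: cos H₀ = −tan φ · tan δ = -1.0521 ≤ −1, so the Sun never sets (polar day) and H₀ = π.
Daylight = 2H₀/(2π) × 24.00 h = (3.1416/π) × 24.00 = 24.00 h.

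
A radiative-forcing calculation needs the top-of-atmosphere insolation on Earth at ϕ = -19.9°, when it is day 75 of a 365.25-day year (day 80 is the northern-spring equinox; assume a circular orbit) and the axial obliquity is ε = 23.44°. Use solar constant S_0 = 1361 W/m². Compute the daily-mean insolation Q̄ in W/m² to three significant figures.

Solar longitude: L_s = 360° × (75 − 80)/365.25 = -4.928°, i.e. -4.928° + 360° = 355.072°.
sin δ = sin 23.44° × sin 355.072° = -0.03417, so δ = -1.958°.
cos h₀ = −tan(-19.9°) tan(-1.958°) = -0.0124, h₀ = 1.5832 rad.
Bracket: h₀ sin ϕ sin δ + cos ϕ cos δ sin h₀ = 1.5832×-0.34038×-0.03417 + 0.94029×0.99942×0.99992 = 0.018414 + 0.939669 = 0.958083.
Q̄ = (S_0/π) × [bracket] = (1361/π) × 0.958083 = 415.1 W/m².

Q̄ ≈ 415 W/m²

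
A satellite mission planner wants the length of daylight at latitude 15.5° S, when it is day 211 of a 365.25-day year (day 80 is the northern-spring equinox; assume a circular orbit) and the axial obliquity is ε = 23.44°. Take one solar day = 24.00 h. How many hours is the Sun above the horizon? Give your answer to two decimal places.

11.31 h

Solar longitude: L_s = 360° × (211 − 80)/365.25 = 129.117°.
sin δ = sin 23.44° × sin 129.117° = 0.30863, so δ = +17.977°.
cos h₀ = −tan ϕ · tan δ = −tan(-15.5°) × tan(+17.977°) = 0.0900, so h₀ = 1.4807 rad = 84.84°.
Daylight = 2h₀/(2π) × 24.00 h = (1.4807/π) × 24.00 = 11.31 h.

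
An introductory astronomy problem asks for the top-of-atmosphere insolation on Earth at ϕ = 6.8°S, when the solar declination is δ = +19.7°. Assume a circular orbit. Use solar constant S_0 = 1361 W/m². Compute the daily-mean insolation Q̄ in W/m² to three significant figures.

cos h₀ = −tan(-6.8°) tan(+19.700°) = 0.0427, h₀ = 1.5281 rad.
Bracket: h₀ sin ϕ sin δ + cos ϕ cos δ sin h₀ = 1.5281×-0.11840×0.33710 + 0.99297×0.94147×0.99909 = -0.060991 + 0.934001 = 0.873010.
Q̄ = (S_0/π) × [bracket] = (1361/π) × 0.873010 = 378.2 W/m².

Q̄ ≈ 378 W/m²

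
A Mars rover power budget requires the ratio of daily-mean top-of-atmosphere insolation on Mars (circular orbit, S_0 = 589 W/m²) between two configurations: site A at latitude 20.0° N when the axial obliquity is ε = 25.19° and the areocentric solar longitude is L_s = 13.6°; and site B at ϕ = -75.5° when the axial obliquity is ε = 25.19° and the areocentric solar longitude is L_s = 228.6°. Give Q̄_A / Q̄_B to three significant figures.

Q̄_A / Q̄_B ≈ 1.02

— Configuration A (ϕ=+20.0°):
sin δ = sin 25.19° × sin 13.6° = 0.10008, so δ = +5.744°.
cos h₀ = −tan(+20.0°) tan(+5.744°) = -0.0366, h₀ = 1.6074 rad.
Bracket: h₀ sin ϕ sin δ + cos ϕ cos δ sin h₀ = 1.6074×0.34202×0.10008 + 0.93969×0.99498×0.99933 = 0.055020 + 0.934346 = 0.989366.
Q̄ = (S_0/π) × [bracket] = (589/π) × 0.989366 = 185.49 W/m².
— Configuration B (ϕ=-75.5°):
sin δ = sin 25.19° × sin 228.6° = -0.31926, so δ = -18.618°.
cos h₀ = −tan(-75.5°) tan(-18.618°) = -1.3027 ≤ −1 ⇒ polar day, h₀ = π.
Bracket: h₀ sin ϕ sin δ + cos ϕ cos δ sin h₀ = 3.1416×-0.96815×-0.31926 + 0.25038×0.94767×0.00000 = 0.971042 + 0.000000 = 0.971042.
Q̄ = (S_0/π) × [bracket] = (589/π) × 0.971042 = 182.06 W/m².
Ratio Q̄_A / Q̄_B = 185.49 / 182.06 = 1.019.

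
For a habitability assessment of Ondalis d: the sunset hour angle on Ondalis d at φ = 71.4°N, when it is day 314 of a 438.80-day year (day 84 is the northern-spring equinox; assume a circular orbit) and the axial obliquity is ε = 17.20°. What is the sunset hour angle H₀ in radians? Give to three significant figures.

H₀ = 1.44 rad

Solar longitude: λ_s = 360° × (314 − 84)/438.80 = 188.696°.
sin δ = sin 17.20° × sin 188.696° = -0.04471, so δ = -2.563°.
cos H₀ = −tan φ · tan δ = −tan(+71.4°) × tan(-2.563°) = 0.1330, so H₀ = 1.4374 rad = 82.36°.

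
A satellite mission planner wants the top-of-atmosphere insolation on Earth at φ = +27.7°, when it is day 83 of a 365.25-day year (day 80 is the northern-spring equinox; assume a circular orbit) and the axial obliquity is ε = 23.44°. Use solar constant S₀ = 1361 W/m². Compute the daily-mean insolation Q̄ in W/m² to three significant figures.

Solar longitude: λ_s = 360° × (83 − 80)/365.25 = 2.957°.
sin δ = sin 23.44° × sin 2.957° = 0.02052, so δ = +1.176°.
cos H₀ = −tan(+27.7°) tan(+1.176°) = -0.0108, H₀ = 1.5816 rad.
Bracket: H₀ sin φ sin δ + cos φ cos δ sin H₀ = 1.5816×0.46484×0.02052 + 0.88539×0.99979×0.99994 = 0.015086 + 0.885151 = 0.900237.
Q̄ = (S₀/π) × [bracket] = (1361/π) × 0.900237 = 390.0 W/m².

Q̄ ≈ 390 W/m²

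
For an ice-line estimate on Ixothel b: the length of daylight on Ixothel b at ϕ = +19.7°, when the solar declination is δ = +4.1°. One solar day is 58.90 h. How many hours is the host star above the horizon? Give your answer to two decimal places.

cos h₀ = −tan ϕ · tan δ = −tan(+19.7°) × tan(+4.100°) = -0.0257, so h₀ = 1.5965 rad = 91.47°.
Daylight = 2h₀/(2π) × 58.90 h = (1.5965/π) × 58.90 = 29.93 h.

29.93 h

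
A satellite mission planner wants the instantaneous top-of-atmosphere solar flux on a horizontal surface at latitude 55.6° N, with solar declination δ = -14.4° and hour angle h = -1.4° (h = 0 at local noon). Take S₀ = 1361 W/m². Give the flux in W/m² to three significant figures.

cos θ_z = sin φ sin δ + cos φ cos δ cos h = -0.205197 + 0.547054 = 0.341857.
Flux = S₀ · cos θ_z = 1361 × 0.341857 = 465.3 W/m².

465 W/m²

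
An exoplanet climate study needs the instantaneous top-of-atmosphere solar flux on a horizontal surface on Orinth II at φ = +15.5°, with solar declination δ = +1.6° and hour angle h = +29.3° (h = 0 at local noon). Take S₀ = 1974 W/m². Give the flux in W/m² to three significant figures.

1.67e+03 W/m²

cos θ_z = sin φ sin δ + cos φ cos δ cos h = 0.007462 + 0.840025 = 0.847487.
Flux = S₀ · cos θ_z = 1974 × 0.847487 = 1673 W/m².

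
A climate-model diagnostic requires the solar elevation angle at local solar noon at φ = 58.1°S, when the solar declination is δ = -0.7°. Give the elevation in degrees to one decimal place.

32.6°

At local noon the hour angle is zero, so the zenith angle equals |φ − δ| = |-58.1° − (-0.700°)| = 57.400°.
Elevation = 90° − 57.400° = 32.6°.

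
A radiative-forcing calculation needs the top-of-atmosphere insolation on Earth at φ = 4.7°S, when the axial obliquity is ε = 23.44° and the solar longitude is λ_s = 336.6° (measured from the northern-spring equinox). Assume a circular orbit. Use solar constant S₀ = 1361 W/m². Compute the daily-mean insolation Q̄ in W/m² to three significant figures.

Solar declination: sin δ = sin ε · sin λ_s = sin 23.44° × sin 336.6° = -0.15798, so δ = -9.090°.
cos H₀ = −tan(-4.7°) tan(-9.090°) = -0.0132, H₀ = 1.5840 rad.
Bracket: H₀ sin φ sin δ + cos φ cos δ sin H₀ = 1.5840×-0.08194×-0.15798 + 0.99664×0.98744×0.99991 = 0.020505 + 0.984034 = 1.004539.
Q̄ = (S₀/π) × [bracket] = (1361/π) × 1.004539 = 435.2 W/m².

Q̄ ≈ 435 W/m²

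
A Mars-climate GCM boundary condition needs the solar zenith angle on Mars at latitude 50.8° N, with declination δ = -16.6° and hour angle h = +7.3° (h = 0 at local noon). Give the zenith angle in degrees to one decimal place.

θ_z = 67.7°

cos θ_z = sin φ sin δ + cos φ cos δ cos h = -0.221393 + 0.600779 = 0.379386.
θ_z = arccos(0.379386) = 67.7°.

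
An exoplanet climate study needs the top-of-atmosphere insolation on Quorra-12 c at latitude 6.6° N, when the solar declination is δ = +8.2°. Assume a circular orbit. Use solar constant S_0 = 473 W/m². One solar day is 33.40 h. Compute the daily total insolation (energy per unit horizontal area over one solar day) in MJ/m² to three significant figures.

cos h₀ = −tan(+6.6°) tan(+8.200°) = -0.0167, h₀ = 1.5875 rad.
Bracket: h₀ sin ϕ sin δ + cos ϕ cos δ sin h₀ = 1.5875×0.11494×0.14263 + 0.99337×0.98978×0.99986 = 0.026025 + 0.983080 = 1.009105.
Q̄ = (S_0/π) × [bracket] = (473/π) × 1.009105 = 151.93 W/m².
Daily total = Q̄ × 33.40 h × 3600 s/h = 151.93 × 33.40 × 3600 / 10⁶ = 18.27 MJ/m².

18.3 MJ/m²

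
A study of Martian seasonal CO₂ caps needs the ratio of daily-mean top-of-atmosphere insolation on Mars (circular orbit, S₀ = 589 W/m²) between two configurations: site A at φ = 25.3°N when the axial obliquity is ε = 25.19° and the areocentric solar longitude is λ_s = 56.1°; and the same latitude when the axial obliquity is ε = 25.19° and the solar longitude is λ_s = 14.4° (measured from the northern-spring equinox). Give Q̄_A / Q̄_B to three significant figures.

— Configuration A (φ=+25.3°):
sin δ = sin 25.19° × sin 56.1° = 0.35327, so δ = +20.688°.
cos H₀ = −tan(+25.3°) tan(+20.688°) = -0.1785, H₀ = 1.7503 rad.
Bracket: H₀ sin φ sin δ + cos φ cos δ sin H₀ = 1.7503×0.42736×0.35327 + 0.90408×0.93552×0.98394 = 0.264249 + 0.832202 = 1.096451.
Q̄ = (S₀/π) × [bracket] = (589/π) × 1.096451 = 205.57 W/m².
— Configuration B (φ=+25.3°):
Solar declination: sin δ = sin ε · sin λ_s = sin 25.19° × sin 14.4° = 0.10585, so δ = +6.076°.
cos H₀ = −tan(+25.3°) tan(+6.076°) = -0.0503, H₀ = 1.6211 rad.
Bracket: H₀ sin φ sin δ + cos φ cos δ sin H₀ = 1.6211×0.42736×0.10585 + 0.90408×0.99438×0.99873 = 0.073332 + 0.897857 = 0.971189.
Q̄ = (S₀/π) × [bracket] = (589/π) × 0.971189 = 182.08 W/m².
Ratio Q̄_A / Q̄_B = 205.57 / 182.08 = 1.129.

Q̄_A / Q̄_B ≈ 1.13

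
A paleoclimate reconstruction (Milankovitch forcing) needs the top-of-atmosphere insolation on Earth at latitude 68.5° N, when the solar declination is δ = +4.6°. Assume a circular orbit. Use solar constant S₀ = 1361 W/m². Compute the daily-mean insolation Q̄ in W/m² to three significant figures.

Q̄ ≈ 212 W/m²

cos H₀ = −tan(+68.5°) tan(+4.600°) = -0.2043, H₀ = 1.7765 rad.
Bracket: H₀ sin φ sin δ + cos φ cos δ sin H₀ = 1.7765×0.93042×0.08020 + 0.36650×0.99678×0.97892 = 0.132562 + 0.357619 = 0.490181.
Q̄ = (S₀/π) × [bracket] = (1361/π) × 0.490181 = 212.4 W/m².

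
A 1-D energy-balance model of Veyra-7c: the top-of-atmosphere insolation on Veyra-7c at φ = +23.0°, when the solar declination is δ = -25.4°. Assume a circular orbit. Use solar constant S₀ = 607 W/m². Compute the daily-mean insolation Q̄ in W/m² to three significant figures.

Q̄ ≈ 113 W/m²

cos H₀ = −tan(+23.0°) tan(-25.400°) = 0.2016, H₀ = 1.3679 rad.
Bracket: H₀ sin φ sin δ + cos φ cos δ sin H₀ = 1.3679×0.39073×-0.42894 + 0.92050×0.90334×0.97948 = -0.229260 + 0.814462 = 0.585202.
Q̄ = (S₀/π) × [bracket] = (607/π) × 0.585202 = 113.1 W/m².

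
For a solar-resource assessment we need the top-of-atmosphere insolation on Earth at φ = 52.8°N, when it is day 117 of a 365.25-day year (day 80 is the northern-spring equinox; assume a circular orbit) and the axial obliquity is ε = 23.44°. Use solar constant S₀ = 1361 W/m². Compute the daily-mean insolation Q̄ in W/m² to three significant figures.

Q̄ ≈ 396 W/m²

Solar longitude: λ_s = 360° × (117 − 80)/365.25 = 36.468°.
sin δ = sin 23.44° × sin 36.468° = 0.23644, so δ = +13.676°.
cos H₀ = −tan(+52.8°) tan(+13.676°) = -0.3206, H₀ = 1.8971 rad.
Bracket: H₀ sin φ sin δ + cos φ cos δ sin H₀ = 1.8971×0.79653×0.23644 + 0.60460×0.97165×0.94722 = 0.357284 + 0.556453 = 0.913737.
Q̄ = (S₀/π) × [bracket] = (1361/π) × 0.913737 = 395.8 W/m².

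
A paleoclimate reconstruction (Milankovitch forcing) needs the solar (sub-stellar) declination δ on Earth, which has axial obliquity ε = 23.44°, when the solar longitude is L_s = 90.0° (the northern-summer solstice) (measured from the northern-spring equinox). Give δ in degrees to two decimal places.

sin δ = sin ε · sin L_s = sin 23.44° × sin 90.0° = 0.397789.
δ = arcsin(0.397789) = +23.44°.

δ = +23.44°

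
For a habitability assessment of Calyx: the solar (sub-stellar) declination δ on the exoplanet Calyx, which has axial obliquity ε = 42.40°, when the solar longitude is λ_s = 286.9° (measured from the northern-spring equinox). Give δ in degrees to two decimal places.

sin δ = sin ε · sin λ_s = sin 42.40° × sin 286.9° = -0.645182.
δ = arcsin(-0.645182) = -40.18°.

δ = -40.18°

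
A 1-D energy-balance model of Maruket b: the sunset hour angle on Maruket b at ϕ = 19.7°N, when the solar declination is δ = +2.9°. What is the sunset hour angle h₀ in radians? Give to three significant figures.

h₀ = 1.59 rad

cos h₀ = −tan ϕ · tan δ = −tan(+19.7°) × tan(+2.900°) = -0.0181, so h₀ = 1.5889 rad = 91.04°.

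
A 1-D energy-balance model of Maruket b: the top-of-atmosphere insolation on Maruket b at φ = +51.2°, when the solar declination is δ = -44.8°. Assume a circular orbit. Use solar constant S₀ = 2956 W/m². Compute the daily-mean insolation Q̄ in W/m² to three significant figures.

cos H₀ = −tan(+51.2°) tan(-44.800°) = 1.2351 ≥ 1 ⇒ polar night, H₀ = 0 and Q̄ = 0.

Q̄ ≈ 0.00 W/m²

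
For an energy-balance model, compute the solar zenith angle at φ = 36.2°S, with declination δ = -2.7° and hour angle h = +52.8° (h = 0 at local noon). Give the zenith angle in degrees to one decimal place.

θ_z = 59.0°

cos θ_z = sin φ sin δ + cos φ cos δ cos h = 0.027821 + 0.487346 = 0.515167.
θ_z = arccos(0.515167) = 59.0°.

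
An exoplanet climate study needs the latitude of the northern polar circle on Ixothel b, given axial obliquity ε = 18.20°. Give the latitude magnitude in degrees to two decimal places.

71.80°

The polar circle is the lowest latitude that experiences at least one full rotation of continuous daylight at the northern-summer solstice; it lies at |φ| = 90° − ε = 90° − 18.20° = 71.80°.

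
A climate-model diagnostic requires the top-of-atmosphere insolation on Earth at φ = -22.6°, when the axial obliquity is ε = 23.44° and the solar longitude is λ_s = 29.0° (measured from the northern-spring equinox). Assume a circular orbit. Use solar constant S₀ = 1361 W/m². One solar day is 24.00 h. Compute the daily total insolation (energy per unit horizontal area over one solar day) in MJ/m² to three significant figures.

29.7 MJ/m²

Solar declination: sin δ = sin ε · sin λ_s = sin 23.44° × sin 29.0° = 0.19285, so δ = +11.119°.
cos H₀ = −tan(-22.6°) tan(+11.119°) = 0.0818, H₀ = 1.4889 rad.
Bracket: H₀ sin φ sin δ + cos φ cos δ sin H₀ = 1.4889×-0.38430×0.19285 + 0.92321×0.98123×0.99665 = -0.110346 + 0.902847 = 0.792501.
Q̄ = (S₀/π) × [bracket] = (1361/π) × 0.792501 = 343.33 W/m².
Daily total = Q̄ × 24.00 h × 3600 s/h = 343.33 × 24.00 × 3600 / 10⁶ = 29.66 MJ/m².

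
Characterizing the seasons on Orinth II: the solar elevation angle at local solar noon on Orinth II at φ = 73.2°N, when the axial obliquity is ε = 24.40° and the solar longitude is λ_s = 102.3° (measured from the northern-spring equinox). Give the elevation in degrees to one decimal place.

40.6°

Solar declination: sin δ = sin ε · sin λ_s = sin 24.40° × sin 102.3° = 0.40362, so δ = +23.805°.
At local noon the hour angle is zero, so the zenith angle equals |φ − δ| = |+73.2° − (+23.805°)| = 49.395°.
Elevation = 90° − 49.395° = 40.6°.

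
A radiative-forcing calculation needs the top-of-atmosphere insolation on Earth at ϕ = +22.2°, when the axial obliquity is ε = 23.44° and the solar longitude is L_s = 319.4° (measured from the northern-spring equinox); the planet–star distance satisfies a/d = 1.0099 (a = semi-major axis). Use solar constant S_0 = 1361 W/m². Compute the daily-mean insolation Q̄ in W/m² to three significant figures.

Solar declination: sin δ = sin ε · sin L_s = sin 23.44° × sin 319.4° = -0.25887, so δ = -15.003°.
cos h₀ = −tan(+22.2°) tan(-15.003°) = 0.1094, h₀ = 1.4612 rad.
Bracket: h₀ sin ϕ sin δ + cos ϕ cos δ sin h₀ = 1.4612×0.37784×-0.25887 + 0.92587×0.96591×0.99400 = -0.142922 + 0.888941 = 0.746019.
Inverse-square distance factor (a/d)² = 1.0099² = 1.019898.
Q̄ = (S_0/π) × 1.019898 × [bracket] = (1361/π) × 1.019898 × 0.746019 = 329.6 W/m².

Q̄ ≈ 330 W/m²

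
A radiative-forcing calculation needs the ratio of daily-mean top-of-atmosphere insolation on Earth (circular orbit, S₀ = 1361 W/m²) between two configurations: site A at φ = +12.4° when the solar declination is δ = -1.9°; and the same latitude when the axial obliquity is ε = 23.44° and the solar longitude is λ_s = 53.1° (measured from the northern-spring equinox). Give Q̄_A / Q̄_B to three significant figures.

Q̄_A / Q̄_B ≈ 0.932

— Configuration A (φ=+12.4°):
cos H₀ = −tan(+12.4°) tan(-1.900°) = 0.0073, H₀ = 1.5635 rad.
Bracket: H₀ sin φ sin δ + cos φ cos δ sin H₀ = 1.5635×0.21474×-0.03316 + 0.97667×0.99945×0.99997 = -0.011133 + 0.976104 = 0.964971.
Q̄ = (S₀/π) × [bracket] = (1361/π) × 0.964971 = 418.04 W/m².
— Configuration B (φ=+12.4°):
Solar declination: sin δ = sin ε · sin λ_s = sin 23.44° × sin 53.1° = 0.31811, so δ = +18.548°.
cos H₀ = −tan(+12.4°) tan(+18.548°) = -0.0738, H₀ = 1.6446 rad.
Bracket: H₀ sin φ sin δ + cos φ cos δ sin H₀ = 1.6446×0.21474×0.31811 + 0.97667×0.94806×0.99728 = 0.112344 + 0.923423 = 1.035767.
Q̄ = (S₀/π) × [bracket] = (1361/π) × 1.035767 = 448.71 W/m².
Ratio Q̄_A / Q̄_B = 418.04 / 448.71 = 0.9316.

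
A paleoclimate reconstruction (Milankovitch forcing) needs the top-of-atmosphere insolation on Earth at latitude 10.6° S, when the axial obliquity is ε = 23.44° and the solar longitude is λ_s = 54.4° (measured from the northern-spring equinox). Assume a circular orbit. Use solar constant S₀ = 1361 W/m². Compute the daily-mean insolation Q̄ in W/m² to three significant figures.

Q̄ ≈ 363 W/m²

Solar declination: sin δ = sin ε · sin λ_s = sin 23.44° × sin 54.4° = 0.32344, so δ = +18.871°.
cos H₀ = −tan(-10.6°) tan(+18.871°) = 0.0640, H₀ = 1.5068 rad.
Bracket: H₀ sin φ sin δ + cos φ cos δ sin H₀ = 1.5068×-0.18395×0.32344 + 0.98294×0.94625×0.99795 = -0.089650 + 0.928200 = 0.838550.
Q̄ = (S₀/π) × [bracket] = (1361/π) × 0.838550 = 363.3 W/m².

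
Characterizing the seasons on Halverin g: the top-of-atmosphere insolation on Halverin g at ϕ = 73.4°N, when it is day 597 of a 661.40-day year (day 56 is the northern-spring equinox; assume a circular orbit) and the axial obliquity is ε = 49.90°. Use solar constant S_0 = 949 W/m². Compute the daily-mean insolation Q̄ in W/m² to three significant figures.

Q̄ ≈ 0.00 W/m²

Solar longitude: L_s = 360° × (597 − 56)/661.40 = 294.466°.
sin δ = sin 49.90° × sin 294.466° = -0.69624, so δ = -44.126°.
cos h₀ = −tan(+73.4°) tan(-44.126°) = 3.2536 ≥ 1 ⇒ polar night, h₀ = 0 and Q̄ = 0.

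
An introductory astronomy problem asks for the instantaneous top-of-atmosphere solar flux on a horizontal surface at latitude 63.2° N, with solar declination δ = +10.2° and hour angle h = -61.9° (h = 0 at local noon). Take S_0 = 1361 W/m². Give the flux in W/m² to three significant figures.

cos θ_z = sin ϕ sin δ + cos ϕ cos δ cos h = 0.158063 + 0.209012 = 0.367075.
Flux = S_0 · cos θ_z = 1361 × 0.367075 = 499.6 W/m².

500 W/m²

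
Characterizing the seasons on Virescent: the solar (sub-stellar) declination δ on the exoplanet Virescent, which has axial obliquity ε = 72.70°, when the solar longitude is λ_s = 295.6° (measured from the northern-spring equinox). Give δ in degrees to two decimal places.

sin δ = sin ε · sin λ_s = sin 72.70° × sin 295.6° = -0.861034.
δ = arcsin(-0.861034) = -59.43°.

δ = -59.43°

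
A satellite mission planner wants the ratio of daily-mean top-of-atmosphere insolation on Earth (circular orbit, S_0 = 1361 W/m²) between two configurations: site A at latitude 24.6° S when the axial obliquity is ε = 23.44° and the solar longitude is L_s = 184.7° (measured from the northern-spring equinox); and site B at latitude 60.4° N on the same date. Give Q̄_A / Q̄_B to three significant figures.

— Configuration A (ϕ=-24.6°):
Solar declination: sin δ = sin ε · sin L_s = sin 23.44° × sin 184.7° = -0.03259, so δ = -1.868°.
cos h₀ = −tan(-24.6°) tan(-1.868°) = -0.0149, h₀ = 1.5857 rad.
Bracket: h₀ sin ϕ sin δ + cos ϕ cos δ sin h₀ = 1.5857×-0.41628×-0.03259 + 0.90924×0.99947×0.99989 = 0.021513 + 0.908658 = 0.930171.
Q̄ = (S_0/π) × [bracket] = (1361/π) × 0.930171 = 402.97 W/m².
— Configuration B (ϕ=+60.4°):
cos h₀ = −tan(+60.4°) tan(-1.868°) = 0.0574, h₀ = 1.5134 rad.
Bracket: h₀ sin ϕ sin δ + cos ϕ cos δ sin h₀ = 1.5134×0.86949×-0.03259 + 0.49394×0.99947×0.99835 = -0.042885 + 0.492864 = 0.449979.
Q̄ = (S_0/π) × [bracket] = (1361/π) × 0.449979 = 194.94 W/m².
Ratio Q̄_A / Q̄_B = 402.97 / 194.94 = 2.067.

Q̄_A / Q̄_B ≈ 2.07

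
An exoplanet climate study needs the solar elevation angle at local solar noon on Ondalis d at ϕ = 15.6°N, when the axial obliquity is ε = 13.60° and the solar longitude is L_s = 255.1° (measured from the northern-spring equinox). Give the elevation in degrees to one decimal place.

Solar declination: sin δ = sin ε · sin L_s = sin 13.60° × sin 255.1° = -0.22724, so δ = -13.134°.
At local noon the hour angle is zero, so the zenith angle equals |ϕ − δ| = |+15.6° − (-13.134°)| = 28.734°.
Elevation = 90° − 28.734° = 61.3°.

61.3°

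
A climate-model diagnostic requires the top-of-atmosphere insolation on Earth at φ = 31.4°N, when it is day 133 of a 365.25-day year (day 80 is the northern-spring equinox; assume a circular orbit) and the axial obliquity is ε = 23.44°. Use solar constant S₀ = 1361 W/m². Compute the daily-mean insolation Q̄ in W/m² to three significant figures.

Solar longitude: λ_s = 360° × (133 − 80)/365.25 = 52.238°.
sin δ = sin 23.44° × sin 52.238° = 0.31448, so δ = +18.329°.
cos H₀ = −tan(+31.4°) tan(+18.329°) = -0.2022, H₀ = 1.7744 rad.
Bracket: H₀ sin φ sin δ + cos φ cos δ sin H₀ = 1.7744×0.52101×0.31448 + 0.85355×0.94927×0.97934 = 0.290731 + 0.793510 = 1.084241.
Q̄ = (S₀/π) × [bracket] = (1361/π) × 1.084241 = 469.7 W/m².

Q̄ ≈ 470 W/m²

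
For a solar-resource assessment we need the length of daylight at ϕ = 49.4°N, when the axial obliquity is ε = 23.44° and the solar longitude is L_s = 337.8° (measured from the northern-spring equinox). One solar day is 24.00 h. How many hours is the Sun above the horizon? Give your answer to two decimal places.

Solar declination: sin δ = sin ε · sin L_s = sin 23.44° × sin 337.8° = -0.15030, so δ = -8.644°.
cos h₀ = −tan ϕ · tan δ = −tan(+49.4°) × tan(-8.644°) = 0.1774, so h₀ = 1.3925 rad = 79.78°.
Daylight = 2h₀/(2π) × 24.00 h = (1.3925/π) × 24.00 = 10.64 h.

10.64 h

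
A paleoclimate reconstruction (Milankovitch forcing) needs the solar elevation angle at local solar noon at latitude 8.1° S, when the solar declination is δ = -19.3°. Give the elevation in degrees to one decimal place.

78.8°

At local noon the hour angle is zero, so the zenith angle equals |φ − δ| = |-8.1° − (-19.300°)| = 11.200°.
Elevation = 90° − 11.200° = 78.8°.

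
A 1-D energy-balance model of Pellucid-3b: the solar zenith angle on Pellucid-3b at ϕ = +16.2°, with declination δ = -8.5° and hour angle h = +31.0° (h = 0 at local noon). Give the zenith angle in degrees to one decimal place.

θ_z = 39.4°

cos θ_z = sin ϕ sin δ + cos ϕ cos δ cos h = -0.041238 + 0.814091 = 0.772853.
θ_z = arccos(0.772853) = 39.4°.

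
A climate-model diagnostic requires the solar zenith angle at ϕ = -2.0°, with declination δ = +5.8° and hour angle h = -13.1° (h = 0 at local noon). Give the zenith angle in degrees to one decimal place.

θ_z = 15.2°

cos θ_z = sin ϕ sin δ + cos ϕ cos δ cos h = -0.003527 + 0.968400 = 0.964873.
θ_z = arccos(0.964873) = 15.2°.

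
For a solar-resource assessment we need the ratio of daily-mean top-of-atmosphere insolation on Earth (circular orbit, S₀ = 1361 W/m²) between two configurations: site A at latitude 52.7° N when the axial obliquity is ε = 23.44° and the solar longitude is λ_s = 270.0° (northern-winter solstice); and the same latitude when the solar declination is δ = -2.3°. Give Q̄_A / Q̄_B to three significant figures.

Q̄_A / Q̄_B ≈ 0.273

— Configuration A (φ=+52.7°):
Solar declination: sin δ = sin ε · sin λ_s = sin 23.44° × sin 270.0° = -0.39779, so δ = -23.440°.
cos H₀ = −tan(+52.7°) tan(-23.440°) = 0.5691, H₀ = 0.9653 rad.
Bracket: H₀ sin φ sin δ + cos φ cos δ sin H₀ = 0.9653×0.79547×-0.39779 + 0.60599×0.91748×0.82224 = -0.305450 + 0.457152 = 0.151702.
Q̄ = (S₀/π) × [bracket] = (1361/π) × 0.151702 = 65.720 W/m².
— Configuration B (φ=+52.7°):
cos H₀ = −tan(+52.7°) tan(-2.300°) = 0.0527, H₀ = 1.5180 rad.
Bracket: H₀ sin φ sin δ + cos φ cos δ sin H₀ = 1.5180×0.79547×-0.04013 + 0.60599×0.99919×0.99861 = -0.048458 + 0.604658 = 0.556200.
Q̄ = (S₀/π) × [bracket] = (1361/π) × 0.556200 = 240.96 W/m².
Ratio Q̄_A / Q̄_B = 65.720 / 240.96 = 0.2727.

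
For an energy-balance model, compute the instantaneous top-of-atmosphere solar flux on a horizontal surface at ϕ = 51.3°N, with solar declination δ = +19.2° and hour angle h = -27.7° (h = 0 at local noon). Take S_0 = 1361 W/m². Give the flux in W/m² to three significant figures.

cos θ_z = sin ϕ sin δ + cos ϕ cos δ cos h = 0.256658 + 0.522793 = 0.779451.
Flux = S_0 · cos θ_z = 1361 × 0.779451 = 1061 W/m².

1.06e+03 W/m²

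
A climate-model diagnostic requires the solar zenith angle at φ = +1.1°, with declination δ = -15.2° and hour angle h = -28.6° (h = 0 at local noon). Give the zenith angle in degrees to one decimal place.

cos θ_z = sin φ sin δ + cos φ cos δ cos h = -0.005033 + 0.847112 = 0.842079.
θ_z = arccos(0.842079) = 32.6°.

θ_z = 32.6°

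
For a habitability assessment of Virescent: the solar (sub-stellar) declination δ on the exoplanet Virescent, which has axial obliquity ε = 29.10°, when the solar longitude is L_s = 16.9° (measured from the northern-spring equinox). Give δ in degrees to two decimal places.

δ = +8.13°

sin δ = sin ε · sin L_s = sin 29.10° × sin 16.9° = 0.141379.
δ = arcsin(0.141379) = +8.13°.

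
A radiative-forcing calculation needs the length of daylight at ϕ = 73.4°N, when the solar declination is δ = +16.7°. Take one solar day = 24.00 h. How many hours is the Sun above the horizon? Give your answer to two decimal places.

24.00 h

Sunrise equation: cos h₀ = −tan ϕ · tan δ = -1.0064 ≤ −1, so the Sun never sets (polar day) and h₀ = π.
Daylight = 2h₀/(2π) × 24.00 h = (3.1416/π) × 24.00 = 24.00 h.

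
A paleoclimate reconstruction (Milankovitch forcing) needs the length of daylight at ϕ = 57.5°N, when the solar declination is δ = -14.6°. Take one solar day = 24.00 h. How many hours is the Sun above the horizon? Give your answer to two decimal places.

8.78 h

cos h₀ = −tan ϕ · tan δ = −tan(+57.5°) × tan(-14.600°) = 0.4089, so h₀ = 1.1496 rad = 65.87°.
Daylight = 2h₀/(2π) × 24.00 h = (1.1496/π) × 24.00 = 8.78 h.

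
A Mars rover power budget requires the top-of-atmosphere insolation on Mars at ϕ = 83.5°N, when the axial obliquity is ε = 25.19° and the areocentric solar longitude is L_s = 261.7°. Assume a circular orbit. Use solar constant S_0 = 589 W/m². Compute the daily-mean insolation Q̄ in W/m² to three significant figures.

sin δ = sin 25.19° × sin 261.7° = -0.42116, so δ = -24.908°.
cos h₀ = −tan(+83.5°) tan(-24.908°) = 4.0756 ≥ 1 ⇒ polar night, h₀ = 0 and Q̄ = 0.

Q̄ ≈ 0.00 W/m²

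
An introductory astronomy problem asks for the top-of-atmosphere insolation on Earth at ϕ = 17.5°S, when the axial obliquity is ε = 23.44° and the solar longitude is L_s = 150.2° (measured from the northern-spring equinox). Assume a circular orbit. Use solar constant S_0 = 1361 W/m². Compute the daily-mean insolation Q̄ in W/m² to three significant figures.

Q̄ ≈ 365 W/m²

Solar declination: sin δ = sin ε · sin L_s = sin 23.44° × sin 150.2° = 0.19769, so δ = +11.402°.
cos h₀ = −tan(-17.5°) tan(+11.402°) = 0.0636, h₀ = 1.5072 rad.
Bracket: h₀ sin ϕ sin δ + cos ϕ cos δ sin h₀ = 1.5072×-0.30071×0.19769 + 0.95372×0.98026×0.99798 = -0.089599 + 0.933005 = 0.843406.
Q̄ = (S_0/π) × [bracket] = (1361/π) × 0.843406 = 365.4 W/m².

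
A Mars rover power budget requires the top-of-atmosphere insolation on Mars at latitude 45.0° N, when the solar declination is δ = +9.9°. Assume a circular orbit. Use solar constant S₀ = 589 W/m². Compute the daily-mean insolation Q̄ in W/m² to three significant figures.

cos H₀ = −tan(+45.0°) tan(+9.900°) = -0.1745, H₀ = 1.7462 rad.
Bracket: H₀ sin φ sin δ + cos φ cos δ sin H₀ = 1.7462×0.70711×0.17193 + 0.70711×0.98511×0.98465 = 0.212292 + 0.685889 = 0.898181.
Q̄ = (S₀/π) × [bracket] = (589/π) × 0.898181 = 168.4 W/m².

Q̄ ≈ 168 W/m²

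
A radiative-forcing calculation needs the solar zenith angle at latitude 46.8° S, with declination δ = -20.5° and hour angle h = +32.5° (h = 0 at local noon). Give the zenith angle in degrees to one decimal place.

cos θ_z = sin φ sin δ + cos φ cos δ cos h = 0.255290 + 0.540779 = 0.796069.
θ_z = arccos(0.796069) = 37.2°.

θ_z = 37.2°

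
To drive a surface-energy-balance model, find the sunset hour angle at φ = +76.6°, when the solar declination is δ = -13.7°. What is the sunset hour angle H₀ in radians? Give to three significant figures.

cos H₀ = −tan φ · tan δ = 1.0233 ≥ 1, so the Sun never rises (polar night) and H₀ = 0.

H₀ = 0.00 rad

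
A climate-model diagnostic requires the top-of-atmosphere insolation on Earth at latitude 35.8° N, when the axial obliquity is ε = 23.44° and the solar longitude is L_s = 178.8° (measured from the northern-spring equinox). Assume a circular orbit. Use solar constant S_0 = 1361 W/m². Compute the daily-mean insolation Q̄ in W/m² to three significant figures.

Solar declination: sin δ = sin ε · sin L_s = sin 23.44° × sin 178.8° = 0.00833, so δ = +0.477°.
cos h₀ = −tan(+35.8°) tan(+0.477°) = -0.0060, h₀ = 1.5768 rad.
Bracket: h₀ sin ϕ sin δ + cos ϕ cos δ sin h₀ = 1.5768×0.58496×0.00833 + 0.81106×0.99997×0.99998 = 0.007683 + 0.811019 = 0.818702.
Q̄ = (S_0/π) × [bracket] = (1361/π) × 0.818702 = 354.7 W/m².

Q̄ ≈ 355 W/m²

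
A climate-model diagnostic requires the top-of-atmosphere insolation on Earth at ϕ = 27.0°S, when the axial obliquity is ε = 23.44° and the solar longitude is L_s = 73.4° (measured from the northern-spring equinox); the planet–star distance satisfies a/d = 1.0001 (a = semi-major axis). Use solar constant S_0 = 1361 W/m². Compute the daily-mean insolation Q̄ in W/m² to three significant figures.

Q̄ ≈ 247 W/m²

Solar declination: sin δ = sin ε · sin L_s = sin 23.44° × sin 73.4° = 0.38121, so δ = +22.409°.
cos h₀ = −tan(-27.0°) tan(+22.409°) = 0.2101, h₀ = 1.3591 rad.
Bracket: h₀ sin ϕ sin δ + cos ϕ cos δ sin h₀ = 1.3591×-0.45399×0.38121 + 0.89101×0.92449×0.97768 = -0.235213 + 0.805344 = 0.570131.
Inverse-square distance factor (a/d)² = 1.0001² = 1.000200.
Q̄ = (S_0/π) × 1.000200 × [bracket] = (1361/π) × 1.000200 × 0.570131 = 247.0 W/m².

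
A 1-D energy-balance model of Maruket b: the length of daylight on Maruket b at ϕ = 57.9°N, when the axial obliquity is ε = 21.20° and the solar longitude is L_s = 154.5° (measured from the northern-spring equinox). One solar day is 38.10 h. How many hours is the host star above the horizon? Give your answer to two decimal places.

22.13 h

Solar declination: sin δ = sin ε · sin L_s = sin 21.20° × sin 154.5° = 0.15568, so δ = +8.956°.
cos h₀ = −tan ϕ · tan δ = −tan(+57.9°) × tan(+8.956°) = -0.2512, so h₀ = 1.8248 rad = 104.55°.
Daylight = 2h₀/(2π) × 38.10 h = (1.8248/π) × 38.10 = 22.13 h.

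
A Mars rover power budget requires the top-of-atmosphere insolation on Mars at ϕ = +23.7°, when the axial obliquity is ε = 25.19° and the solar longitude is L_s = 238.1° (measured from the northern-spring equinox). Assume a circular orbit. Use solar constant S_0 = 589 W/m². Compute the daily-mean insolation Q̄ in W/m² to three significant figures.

Q̄ ≈ 120 W/m²

Solar declination: sin δ = sin ε · sin L_s = sin 25.19° × sin 238.1° = -0.36134, so δ = -21.183°.
cos h₀ = −tan(+23.7°) tan(-21.183°) = 0.1701, h₀ = 1.3999 rad.
Bracket: h₀ sin ϕ sin δ + cos ϕ cos δ sin h₀ = 1.3999×0.40195×-0.36134 + 0.91566×0.93243×0.98542 = -0.203322 + 0.841341 = 0.638019.
Q̄ = (S_0/π) × [bracket] = (589/π) × 0.638019 = 119.6 W/m².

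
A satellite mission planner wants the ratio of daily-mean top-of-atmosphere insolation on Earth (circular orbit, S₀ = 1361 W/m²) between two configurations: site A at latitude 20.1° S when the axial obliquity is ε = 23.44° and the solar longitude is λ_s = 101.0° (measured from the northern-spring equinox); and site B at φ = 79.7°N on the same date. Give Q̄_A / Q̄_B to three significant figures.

— Configuration A (φ=-20.1°):
Solar declination: sin δ = sin ε · sin λ_s = sin 23.44° × sin 101.0° = 0.39048, so δ = +22.984°.
cos H₀ = −tan(-20.1°) tan(+22.984°) = 0.1552, H₀ = 1.4149 rad.
Bracket: H₀ sin φ sin δ + cos φ cos δ sin H₀ = 1.4149×-0.34366×0.39048 + 0.93909×0.92061×0.98788 = -0.189869 + 0.854057 = 0.664188.
Q̄ = (S₀/π) × [bracket] = (1361/π) × 0.664188 = 287.74 W/m².
— Configuration B (φ=+79.7°):
cos H₀ = −tan(+79.7°) tan(+22.984°) = -2.3340 ≤ −1 ⇒ polar day, H₀ = π.
Bracket: H₀ sin φ sin δ + cos φ cos δ sin H₀ = 3.1416×0.98389×0.39048 + 0.17880×0.92061×0.00000 = 1.206969 + 0.000000 = 1.206969.
Q̄ = (S₀/π) × [bracket] = (1361/π) × 1.206969 = 522.88 W/m².
Ratio Q̄_A / Q̄_B = 287.74 / 522.88 = 0.5503.

Q̄_A / Q̄_B ≈ 0.550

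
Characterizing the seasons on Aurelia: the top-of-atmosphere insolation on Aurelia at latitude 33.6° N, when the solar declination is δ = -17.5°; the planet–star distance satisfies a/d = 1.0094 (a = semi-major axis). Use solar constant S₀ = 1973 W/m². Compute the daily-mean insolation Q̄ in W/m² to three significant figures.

Q̄ ≈ 352 W/m²

cos H₀ = −tan(+33.6°) tan(-17.500°) = 0.2095, H₀ = 1.3597 rad.
Bracket: H₀ sin φ sin δ + cos φ cos δ sin H₀ = 1.3597×0.55339×-0.30071 + 0.83292×0.95372×0.97781 = -0.226268 + 0.776745 = 0.550477.
Inverse-square distance factor (a/d)² = 1.0094² = 1.018888.
Q̄ = (S₀/π) × 1.018888 × [bracket] = (1973/π) × 1.018888 × 0.550477 = 352.2 W/m².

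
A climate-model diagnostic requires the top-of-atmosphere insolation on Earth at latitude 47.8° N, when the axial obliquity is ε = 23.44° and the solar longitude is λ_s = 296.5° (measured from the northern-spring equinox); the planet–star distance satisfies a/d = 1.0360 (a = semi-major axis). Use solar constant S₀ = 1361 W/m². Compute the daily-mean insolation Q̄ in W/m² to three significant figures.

Solar declination: sin δ = sin ε · sin λ_s = sin 23.44° × sin 296.5° = -0.35599, so δ = -20.854°.
cos H₀ = −tan(+47.8°) tan(-20.854°) = 0.4201, H₀ = 1.1372 rad.
Bracket: H₀ sin φ sin δ + cos φ cos δ sin H₀ = 1.1372×0.74080×-0.35599 + 0.67172×0.93449×0.90746 = -0.299899 + 0.569627 = 0.269728.
Inverse-square distance factor (a/d)² = 1.0360² = 1.073296.
Q̄ = (S₀/π) × 1.073296 × [bracket] = (1361/π) × 1.073296 × 0.269728 = 125.4 W/m².

Q̄ ≈ 125 W/m²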